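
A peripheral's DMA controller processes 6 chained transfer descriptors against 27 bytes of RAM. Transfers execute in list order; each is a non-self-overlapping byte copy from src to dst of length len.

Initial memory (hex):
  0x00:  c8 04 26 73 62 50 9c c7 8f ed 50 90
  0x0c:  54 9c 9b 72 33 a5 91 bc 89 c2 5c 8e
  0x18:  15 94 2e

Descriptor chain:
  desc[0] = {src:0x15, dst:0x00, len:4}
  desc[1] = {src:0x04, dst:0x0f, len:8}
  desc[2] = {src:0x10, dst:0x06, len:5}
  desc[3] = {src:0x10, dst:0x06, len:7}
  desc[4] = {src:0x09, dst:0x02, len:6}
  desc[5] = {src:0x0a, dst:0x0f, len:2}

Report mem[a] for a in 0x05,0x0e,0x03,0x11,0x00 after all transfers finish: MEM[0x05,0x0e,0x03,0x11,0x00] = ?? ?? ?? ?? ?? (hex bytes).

MEM[0x05,0x0e,0x03,0x11,0x00] = 90 9b ed 9c c2

#0 dst[0x00+4] := {0xc2,0x5c,0x8e,0x15}
#1 dst[0x0f+8] := {0x62,0x50,0x9c,0xc7,0x8f,0xed,0x50,0x90}
#2 dst[0x06+5] := {0x50,0x9c,0xc7,0x8f,0xed}
#3 dst[0x06+7] := {0x50,0x9c,0xc7,0x8f,0xed,0x50,0x90}
#4 dst[0x02+6] := {0x8f,0xed,0x50,0x90,0x9c,0x9b}
#5 dst[0x0f+2] := {0xed,0x50}
query mem[0x05]=0x90, mem[0x0e]=0x9b, mem[0x03]=0xed, mem[0x11]=0x9c, mem[0x00]=0xc2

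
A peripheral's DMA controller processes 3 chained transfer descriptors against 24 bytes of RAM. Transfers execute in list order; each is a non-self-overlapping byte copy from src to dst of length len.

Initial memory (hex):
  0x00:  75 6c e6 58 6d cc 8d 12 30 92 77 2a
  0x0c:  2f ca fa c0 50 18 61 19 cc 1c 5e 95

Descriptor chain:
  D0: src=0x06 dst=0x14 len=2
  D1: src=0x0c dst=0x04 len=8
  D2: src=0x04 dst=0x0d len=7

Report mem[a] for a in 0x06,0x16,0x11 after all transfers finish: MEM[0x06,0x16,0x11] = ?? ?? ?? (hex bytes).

  after D0: wrote 2B at 0x14 = 8d12
  after D1: wrote 8B at 0x04 = 2fcafac050186119
  after D2: wrote 7B at 0x0d = 2fcafac0501861
query mem[0x06]=0xfa, mem[0x16]=0x5e, mem[0x11]=0x50

MEM[0x06,0x16,0x11] = fa 5e 50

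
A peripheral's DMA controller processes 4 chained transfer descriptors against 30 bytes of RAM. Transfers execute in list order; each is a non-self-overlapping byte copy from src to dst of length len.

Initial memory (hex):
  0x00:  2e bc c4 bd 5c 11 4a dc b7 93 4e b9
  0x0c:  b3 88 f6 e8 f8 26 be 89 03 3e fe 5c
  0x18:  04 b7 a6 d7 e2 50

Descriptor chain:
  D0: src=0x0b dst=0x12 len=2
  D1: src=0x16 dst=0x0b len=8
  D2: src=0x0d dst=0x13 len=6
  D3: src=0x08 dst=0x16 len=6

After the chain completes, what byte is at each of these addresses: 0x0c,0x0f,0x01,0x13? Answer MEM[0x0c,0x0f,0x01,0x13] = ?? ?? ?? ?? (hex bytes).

#0 dst[0x12+2] := {0xb9,0xb3}
#1 dst[0x0b+8] := {0xfe,0x5c,0x04,0xb7,0xa6,0xd7,0xe2,0x50}
#2 dst[0x13+6] := {0x04,0xb7,0xa6,0xd7,0xe2,0x50}
#3 dst[0x16+6] := {0xb7,0x93,0x4e,0xfe,0x5c,0x04}
query mem[0x0c]=0x5c, mem[0x0f]=0xa6, mem[0x01]=0xbc, mem[0x13]=0x04

MEM[0x0c,0x0f,0x01,0x13] = 5c a6 bc 04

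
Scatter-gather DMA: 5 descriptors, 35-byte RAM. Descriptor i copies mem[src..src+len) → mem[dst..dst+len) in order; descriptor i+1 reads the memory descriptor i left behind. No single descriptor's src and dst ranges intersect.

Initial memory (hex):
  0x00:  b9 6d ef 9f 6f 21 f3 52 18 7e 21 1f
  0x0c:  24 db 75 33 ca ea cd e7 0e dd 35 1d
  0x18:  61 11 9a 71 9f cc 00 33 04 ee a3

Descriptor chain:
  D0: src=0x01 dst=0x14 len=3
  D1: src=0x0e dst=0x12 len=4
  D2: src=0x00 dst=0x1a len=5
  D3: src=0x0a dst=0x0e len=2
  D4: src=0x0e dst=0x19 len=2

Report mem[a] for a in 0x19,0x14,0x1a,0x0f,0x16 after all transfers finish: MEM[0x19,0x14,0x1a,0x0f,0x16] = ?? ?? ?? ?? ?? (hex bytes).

  after D0: wrote 3B at 0x14 = 6def9f
  after D1: wrote 4B at 0x12 = 7533caea
  after D2: wrote 5B at 0x1a = b96def9f6f
  after D3: wrote 2B at 0x0e = 211f
  after D4: wrote 2B at 0x19 = 211f
query mem[0x19]=0x21, mem[0x14]=0xca, mem[0x1a]=0x1f, mem[0x0f]=0x1f, mem[0x16]=0x9f

MEM[0x19,0x14,0x1a,0x0f,0x16] = 21 ca 1f 1f 9f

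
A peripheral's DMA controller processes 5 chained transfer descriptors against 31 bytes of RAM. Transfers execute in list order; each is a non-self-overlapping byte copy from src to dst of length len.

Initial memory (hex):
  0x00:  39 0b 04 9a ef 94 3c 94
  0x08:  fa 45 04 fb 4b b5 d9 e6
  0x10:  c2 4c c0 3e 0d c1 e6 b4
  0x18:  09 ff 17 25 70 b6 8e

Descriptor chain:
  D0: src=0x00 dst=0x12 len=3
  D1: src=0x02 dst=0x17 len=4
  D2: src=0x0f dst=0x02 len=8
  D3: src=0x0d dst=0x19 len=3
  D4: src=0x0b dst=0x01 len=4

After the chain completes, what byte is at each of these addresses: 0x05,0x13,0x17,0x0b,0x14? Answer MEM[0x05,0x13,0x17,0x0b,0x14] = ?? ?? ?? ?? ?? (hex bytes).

MEM[0x05,0x13,0x17,0x0b,0x14] = 39 0b 04 fb 04

D0: mem[0x12..0x14] <- [39 0b 04]
D1: mem[0x17..0x1a] <- [04 9a ef 94]
D2: mem[0x02..0x09] <- [e6 c2 4c 39 0b 04 c1 e6]
D3: mem[0x19..0x1b] <- [b5 d9 e6]
D4: mem[0x01..0x04] <- [fb 4b b5 d9]
query mem[0x05]=0x39, mem[0x13]=0x0b, mem[0x17]=0x04, mem[0x0b]=0xfb, mem[0x14]=0x04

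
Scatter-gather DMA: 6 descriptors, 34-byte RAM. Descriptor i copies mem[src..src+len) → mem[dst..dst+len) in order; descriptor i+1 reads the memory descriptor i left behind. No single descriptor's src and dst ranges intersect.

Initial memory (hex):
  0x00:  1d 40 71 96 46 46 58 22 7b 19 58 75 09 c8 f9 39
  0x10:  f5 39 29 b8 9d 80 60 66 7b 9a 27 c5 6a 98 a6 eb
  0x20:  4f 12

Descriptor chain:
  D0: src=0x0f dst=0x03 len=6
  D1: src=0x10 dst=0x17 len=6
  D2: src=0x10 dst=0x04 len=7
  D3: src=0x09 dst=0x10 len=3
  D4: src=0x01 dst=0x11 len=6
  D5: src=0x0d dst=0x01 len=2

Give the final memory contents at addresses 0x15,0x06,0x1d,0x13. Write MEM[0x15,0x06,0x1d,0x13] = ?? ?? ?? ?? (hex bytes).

D0: mem[0x03..0x08] <- [39 f5 39 29 b8 9d]
D1: mem[0x17..0x1c] <- [f5 39 29 b8 9d 80]
D2: mem[0x04..0x0a] <- [f5 39 29 b8 9d 80 60]
D3: mem[0x10..0x12] <- [80 60 75]
D4: mem[0x11..0x16] <- [40 71 39 f5 39 29]
D5: mem[0x01..0x02] <- [c8 f9]
query mem[0x15]=0x39, mem[0x06]=0x29, mem[0x1d]=0x98, mem[0x13]=0x39

MEM[0x15,0x06,0x1d,0x13] = 39 29 98 39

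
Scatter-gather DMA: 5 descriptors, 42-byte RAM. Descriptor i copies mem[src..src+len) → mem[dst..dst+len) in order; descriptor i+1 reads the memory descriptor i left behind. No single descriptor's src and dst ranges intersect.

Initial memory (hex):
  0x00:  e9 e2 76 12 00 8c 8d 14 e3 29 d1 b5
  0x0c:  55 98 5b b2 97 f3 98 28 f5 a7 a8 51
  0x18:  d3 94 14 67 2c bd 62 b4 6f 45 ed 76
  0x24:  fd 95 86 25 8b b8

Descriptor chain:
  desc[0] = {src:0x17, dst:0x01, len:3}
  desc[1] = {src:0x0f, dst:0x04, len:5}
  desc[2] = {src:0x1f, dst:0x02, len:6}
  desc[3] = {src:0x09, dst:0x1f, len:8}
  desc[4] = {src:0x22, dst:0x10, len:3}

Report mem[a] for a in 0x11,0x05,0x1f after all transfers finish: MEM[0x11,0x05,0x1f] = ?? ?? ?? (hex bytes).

MEM[0x11,0x05,0x1f] = 98 ed 29

#0 dst[0x01+3] := {0x51,0xd3,0x94}
#1 dst[0x04+5] := {0xb2,0x97,0xf3,0x98,0x28}
#2 dst[0x02+6] := {0xb4,0x6f,0x45,0xed,0x76,0xfd}
#3 dst[0x1f+8] := {0x29,0xd1,0xb5,0x55,0x98,0x5b,0xb2,0x97}
#4 dst[0x10+3] := {0x55,0x98,0x5b}
query mem[0x11]=0x98, mem[0x05]=0xed, mem[0x1f]=0x29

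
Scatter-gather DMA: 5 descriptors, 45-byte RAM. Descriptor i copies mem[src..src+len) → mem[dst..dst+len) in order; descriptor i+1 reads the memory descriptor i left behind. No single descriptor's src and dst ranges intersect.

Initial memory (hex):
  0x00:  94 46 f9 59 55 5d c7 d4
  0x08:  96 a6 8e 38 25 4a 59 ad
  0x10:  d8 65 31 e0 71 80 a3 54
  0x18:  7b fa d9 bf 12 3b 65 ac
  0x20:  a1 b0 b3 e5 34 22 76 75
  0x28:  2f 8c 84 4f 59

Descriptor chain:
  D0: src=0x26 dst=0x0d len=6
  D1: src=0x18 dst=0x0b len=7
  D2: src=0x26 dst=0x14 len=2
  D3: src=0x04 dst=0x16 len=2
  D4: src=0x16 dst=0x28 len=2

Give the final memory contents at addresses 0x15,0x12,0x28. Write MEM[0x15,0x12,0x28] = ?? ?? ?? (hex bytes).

MEM[0x15,0x12,0x28] = 75 4f 55

[0] 0x26->0x0d len=6 : 76 75 2f 8c 84 4f
[1] 0x18->0x0b len=7 : 7b fa d9 bf 12 3b 65
[2] 0x26->0x14 len=2 : 76 75
[3] 0x04->0x16 len=2 : 55 5d
[4] 0x16->0x28 len=2 : 55 5d
query mem[0x15]=0x75, mem[0x12]=0x4f, mem[0x28]=0x55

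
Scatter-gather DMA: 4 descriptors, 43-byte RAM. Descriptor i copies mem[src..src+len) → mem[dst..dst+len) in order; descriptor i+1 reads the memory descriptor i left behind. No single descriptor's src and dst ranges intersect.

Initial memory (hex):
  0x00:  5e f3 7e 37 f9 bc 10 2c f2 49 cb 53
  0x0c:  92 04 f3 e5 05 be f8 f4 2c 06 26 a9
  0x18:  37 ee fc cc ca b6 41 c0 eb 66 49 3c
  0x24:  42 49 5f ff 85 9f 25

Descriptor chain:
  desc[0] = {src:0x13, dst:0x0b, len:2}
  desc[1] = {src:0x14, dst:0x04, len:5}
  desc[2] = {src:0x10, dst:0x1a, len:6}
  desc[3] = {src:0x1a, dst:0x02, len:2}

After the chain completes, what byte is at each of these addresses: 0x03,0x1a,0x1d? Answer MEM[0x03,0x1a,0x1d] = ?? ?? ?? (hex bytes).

  after D0: wrote 2B at 0x0b = f42c
  after D1: wrote 5B at 0x04 = 2c0626a937
  after D2: wrote 6B at 0x1a = 05bef8f42c06
  after D3: wrote 2B at 0x02 = 05be
query mem[0x03]=0xbe, mem[0x1a]=0x05, mem[0x1d]=0xf4

MEM[0x03,0x1a,0x1d] = be 05 f4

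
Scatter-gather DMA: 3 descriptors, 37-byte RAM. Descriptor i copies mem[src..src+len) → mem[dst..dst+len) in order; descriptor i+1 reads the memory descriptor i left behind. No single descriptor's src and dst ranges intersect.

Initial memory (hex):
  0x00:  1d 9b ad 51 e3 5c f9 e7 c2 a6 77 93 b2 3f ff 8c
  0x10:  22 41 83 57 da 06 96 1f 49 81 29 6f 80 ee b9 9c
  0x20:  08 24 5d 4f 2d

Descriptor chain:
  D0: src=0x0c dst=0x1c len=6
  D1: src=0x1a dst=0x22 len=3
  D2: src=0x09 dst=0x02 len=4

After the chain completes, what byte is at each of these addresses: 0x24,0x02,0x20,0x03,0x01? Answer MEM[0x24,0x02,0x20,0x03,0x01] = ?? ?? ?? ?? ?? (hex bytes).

MEM[0x24,0x02,0x20,0x03,0x01] = b2 a6 22 77 9b

D0: mem[0x1c..0x21] <- [b2 3f ff 8c 22 41]
D1: mem[0x22..0x24] <- [29 6f b2]
D2: mem[0x02..0x05] <- [a6 77 93 b2]
query mem[0x24]=0xb2, mem[0x02]=0xa6, mem[0x20]=0x22, mem[0x03]=0x77, mem[0x01]=0x9b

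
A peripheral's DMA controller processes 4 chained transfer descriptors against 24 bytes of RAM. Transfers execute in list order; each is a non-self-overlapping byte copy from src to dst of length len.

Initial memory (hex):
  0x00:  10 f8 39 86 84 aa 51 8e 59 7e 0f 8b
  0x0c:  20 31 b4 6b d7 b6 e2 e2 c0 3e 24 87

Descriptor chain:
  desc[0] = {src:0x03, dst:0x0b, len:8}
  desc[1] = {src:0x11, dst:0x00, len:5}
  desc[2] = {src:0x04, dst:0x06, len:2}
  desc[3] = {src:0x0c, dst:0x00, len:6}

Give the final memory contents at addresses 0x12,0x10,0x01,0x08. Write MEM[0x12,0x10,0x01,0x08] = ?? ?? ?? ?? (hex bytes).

  after D0: wrote 8B at 0x0b = 8684aa518e597e0f
  after D1: wrote 5B at 0x00 = 7e0fe2c03e
  after D2: wrote 2B at 0x06 = 3eaa
  after D3: wrote 6B at 0x00 = 84aa518e597e
query mem[0x12]=0x0f, mem[0x10]=0x59, mem[0x01]=0xaa, mem[0x08]=0x59

MEM[0x12,0x10,0x01,0x08] = 0f 59 aa 59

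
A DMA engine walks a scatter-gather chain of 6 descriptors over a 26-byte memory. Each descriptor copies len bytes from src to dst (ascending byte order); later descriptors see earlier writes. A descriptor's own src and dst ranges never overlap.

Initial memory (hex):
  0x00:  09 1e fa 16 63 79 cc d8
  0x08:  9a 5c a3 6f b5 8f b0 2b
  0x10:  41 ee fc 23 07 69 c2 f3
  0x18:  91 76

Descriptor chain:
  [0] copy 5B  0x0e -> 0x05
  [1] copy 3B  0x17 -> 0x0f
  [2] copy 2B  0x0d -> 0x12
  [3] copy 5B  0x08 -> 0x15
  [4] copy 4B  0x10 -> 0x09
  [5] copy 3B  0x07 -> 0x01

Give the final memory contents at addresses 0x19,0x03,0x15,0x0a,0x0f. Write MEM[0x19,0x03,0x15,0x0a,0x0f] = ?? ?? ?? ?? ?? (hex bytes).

MEM[0x19,0x03,0x15,0x0a,0x0f] = b5 91 ee 76 f3

#0 dst[0x05+5] := {0xb0,0x2b,0x41,0xee,0xfc}
#1 dst[0x0f+3] := {0xf3,0x91,0x76}
#2 dst[0x12+2] := {0x8f,0xb0}
#3 dst[0x15+5] := {0xee,0xfc,0xa3,0x6f,0xb5}
#4 dst[0x09+4] := {0x91,0x76,0x8f,0xb0}
#5 dst[0x01+3] := {0x41,0xee,0x91}
query mem[0x19]=0xb5, mem[0x03]=0x91, mem[0x15]=0xee, mem[0x0a]=0x76, mem[0x0f]=0xf3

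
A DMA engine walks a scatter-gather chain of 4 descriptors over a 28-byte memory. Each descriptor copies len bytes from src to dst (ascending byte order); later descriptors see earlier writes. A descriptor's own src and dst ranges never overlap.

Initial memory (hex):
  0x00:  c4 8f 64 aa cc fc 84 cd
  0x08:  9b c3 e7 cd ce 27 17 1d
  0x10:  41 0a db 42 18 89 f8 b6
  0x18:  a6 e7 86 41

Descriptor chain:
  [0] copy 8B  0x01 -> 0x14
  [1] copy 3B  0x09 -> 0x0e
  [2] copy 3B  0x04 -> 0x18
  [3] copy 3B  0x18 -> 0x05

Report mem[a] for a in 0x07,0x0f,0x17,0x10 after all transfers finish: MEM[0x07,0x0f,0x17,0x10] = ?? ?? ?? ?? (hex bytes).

MEM[0x07,0x0f,0x17,0x10] = 84 e7 cc cd

D0: mem[0x14..0x1b] <- [8f 64 aa cc fc 84 cd 9b]
D1: mem[0x0e..0x10] <- [c3 e7 cd]
D2: mem[0x18..0x1a] <- [cc fc 84]
D3: mem[0x05..0x07] <- [cc fc 84]
query mem[0x07]=0x84, mem[0x0f]=0xe7, mem[0x17]=0xcc, mem[0x10]=0xcd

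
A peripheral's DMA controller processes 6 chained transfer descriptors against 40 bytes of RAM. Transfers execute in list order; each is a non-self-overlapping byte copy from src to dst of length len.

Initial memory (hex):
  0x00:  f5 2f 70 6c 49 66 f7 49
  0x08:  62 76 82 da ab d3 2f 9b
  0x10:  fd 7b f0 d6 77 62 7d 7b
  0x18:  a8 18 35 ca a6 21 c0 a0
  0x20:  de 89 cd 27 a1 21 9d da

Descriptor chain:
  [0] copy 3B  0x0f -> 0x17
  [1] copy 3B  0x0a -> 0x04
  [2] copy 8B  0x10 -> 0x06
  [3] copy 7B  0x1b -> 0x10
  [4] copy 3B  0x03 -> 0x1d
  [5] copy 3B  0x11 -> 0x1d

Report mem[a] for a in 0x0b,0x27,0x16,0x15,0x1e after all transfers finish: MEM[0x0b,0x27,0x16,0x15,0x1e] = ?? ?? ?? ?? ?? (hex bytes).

D0: mem[0x17..0x19] <- [9b fd 7b]
D1: mem[0x04..0x06] <- [82 da ab]
D2: mem[0x06..0x0d] <- [fd 7b f0 d6 77 62 7d 9b]
D3: mem[0x10..0x16] <- [ca a6 21 c0 a0 de 89]
D4: mem[0x1d..0x1f] <- [6c 82 da]
D5: mem[0x1d..0x1f] <- [a6 21 c0]
query mem[0x0b]=0x62, mem[0x27]=0xda, mem[0x16]=0x89, mem[0x15]=0xde, mem[0x1e]=0x21

MEM[0x0b,0x27,0x16,0x15,0x1e] = 62 da 89 de 21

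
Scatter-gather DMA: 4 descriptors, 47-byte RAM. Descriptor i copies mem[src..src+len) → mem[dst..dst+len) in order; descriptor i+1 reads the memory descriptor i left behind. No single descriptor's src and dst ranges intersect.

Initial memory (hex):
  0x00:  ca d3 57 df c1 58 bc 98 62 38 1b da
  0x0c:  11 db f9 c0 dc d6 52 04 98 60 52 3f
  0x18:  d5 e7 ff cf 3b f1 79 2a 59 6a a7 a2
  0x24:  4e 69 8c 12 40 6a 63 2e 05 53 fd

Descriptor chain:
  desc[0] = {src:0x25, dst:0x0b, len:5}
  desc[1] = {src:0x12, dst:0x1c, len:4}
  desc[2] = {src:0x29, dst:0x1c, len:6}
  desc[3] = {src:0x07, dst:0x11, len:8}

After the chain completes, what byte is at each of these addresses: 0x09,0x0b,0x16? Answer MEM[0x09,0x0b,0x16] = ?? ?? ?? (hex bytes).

[0] 0x25->0x0b len=5 : 69 8c 12 40 6a
[1] 0x12->0x1c len=4 : 52 04 98 60
[2] 0x29->0x1c len=6 : 6a 63 2e 05 53 fd
[3] 0x07->0x11 len=8 : 98 62 38 1b 69 8c 12 40
query mem[0x09]=0x38, mem[0x0b]=0x69, mem[0x16]=0x8c

MEM[0x09,0x0b,0x16] = 38 69 8c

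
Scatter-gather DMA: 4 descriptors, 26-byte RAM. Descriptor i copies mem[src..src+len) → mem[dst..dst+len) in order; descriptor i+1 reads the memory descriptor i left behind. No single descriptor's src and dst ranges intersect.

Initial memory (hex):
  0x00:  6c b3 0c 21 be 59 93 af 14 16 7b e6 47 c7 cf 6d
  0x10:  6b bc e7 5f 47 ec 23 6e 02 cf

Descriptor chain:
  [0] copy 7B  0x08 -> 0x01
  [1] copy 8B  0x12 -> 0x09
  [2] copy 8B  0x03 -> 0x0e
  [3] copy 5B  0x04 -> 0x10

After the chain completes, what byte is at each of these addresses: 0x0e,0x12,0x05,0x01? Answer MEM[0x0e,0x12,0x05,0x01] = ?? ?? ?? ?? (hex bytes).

#0 dst[0x01+7] := {0x14,0x16,0x7b,0xe6,0x47,0xc7,0xcf}
#1 dst[0x09+8] := {0xe7,0x5f,0x47,0xec,0x23,0x6e,0x02,0xcf}
#2 dst[0x0e+8] := {0x7b,0xe6,0x47,0xc7,0xcf,0x14,0xe7,0x5f}
#3 dst[0x10+5] := {0xe6,0x47,0xc7,0xcf,0x14}
query mem[0x0e]=0x7b, mem[0x12]=0xc7, mem[0x05]=0x47, mem[0x01]=0x14

MEM[0x0e,0x12,0x05,0x01] = 7b c7 47 14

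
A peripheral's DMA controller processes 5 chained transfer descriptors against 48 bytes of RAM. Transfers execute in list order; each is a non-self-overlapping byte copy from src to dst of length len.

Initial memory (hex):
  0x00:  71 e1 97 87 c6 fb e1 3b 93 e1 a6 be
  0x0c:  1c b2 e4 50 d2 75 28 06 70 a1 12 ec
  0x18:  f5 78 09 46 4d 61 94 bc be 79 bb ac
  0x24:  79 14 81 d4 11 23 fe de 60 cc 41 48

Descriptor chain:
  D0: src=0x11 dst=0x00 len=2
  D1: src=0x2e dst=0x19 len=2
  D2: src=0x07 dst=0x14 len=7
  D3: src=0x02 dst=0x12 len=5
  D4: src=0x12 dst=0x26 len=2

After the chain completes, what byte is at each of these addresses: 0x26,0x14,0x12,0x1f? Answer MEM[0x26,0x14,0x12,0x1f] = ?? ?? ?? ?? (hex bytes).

MEM[0x26,0x14,0x12,0x1f] = 97 c6 97 bc

#0 dst[0x00+2] := {0x75,0x28}
#1 dst[0x19+2] := {0x41,0x48}
#2 dst[0x14+7] := {0x3b,0x93,0xe1,0xa6,0xbe,0x1c,0xb2}
#3 dst[0x12+5] := {0x97,0x87,0xc6,0xfb,0xe1}
#4 dst[0x26+2] := {0x97,0x87}
query mem[0x26]=0x97, mem[0x14]=0xc6, mem[0x12]=0x97, mem[0x1f]=0xbc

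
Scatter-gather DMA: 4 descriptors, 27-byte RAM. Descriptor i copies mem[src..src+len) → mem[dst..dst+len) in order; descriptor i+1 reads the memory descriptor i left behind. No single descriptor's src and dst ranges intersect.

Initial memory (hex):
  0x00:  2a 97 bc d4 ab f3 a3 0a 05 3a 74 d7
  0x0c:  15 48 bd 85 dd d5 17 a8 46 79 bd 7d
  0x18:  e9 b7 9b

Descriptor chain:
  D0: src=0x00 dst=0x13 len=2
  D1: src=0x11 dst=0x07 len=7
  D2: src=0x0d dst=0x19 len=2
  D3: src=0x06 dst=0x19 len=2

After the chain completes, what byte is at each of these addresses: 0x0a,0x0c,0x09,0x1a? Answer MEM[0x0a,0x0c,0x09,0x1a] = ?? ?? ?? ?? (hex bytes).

[0] 0x00->0x13 len=2 : 2a 97
[1] 0x11->0x07 len=7 : d5 17 2a 97 79 bd 7d
[2] 0x0d->0x19 len=2 : 7d bd
[3] 0x06->0x19 len=2 : a3 d5
query mem[0x0a]=0x97, mem[0x0c]=0xbd, mem[0x09]=0x2a, mem[0x1a]=0xd5

MEM[0x0a,0x0c,0x09,0x1a] = 97 bd 2a d5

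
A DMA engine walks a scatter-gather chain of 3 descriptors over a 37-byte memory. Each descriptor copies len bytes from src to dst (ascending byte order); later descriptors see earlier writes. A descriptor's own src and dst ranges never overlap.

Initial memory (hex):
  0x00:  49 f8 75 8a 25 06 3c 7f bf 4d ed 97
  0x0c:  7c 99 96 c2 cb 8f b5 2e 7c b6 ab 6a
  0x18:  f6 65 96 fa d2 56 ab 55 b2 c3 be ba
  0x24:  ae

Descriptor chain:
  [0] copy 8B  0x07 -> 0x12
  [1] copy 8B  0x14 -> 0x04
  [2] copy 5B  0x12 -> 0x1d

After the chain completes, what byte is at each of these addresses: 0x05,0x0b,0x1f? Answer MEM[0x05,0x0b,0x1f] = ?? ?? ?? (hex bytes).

MEM[0x05,0x0b,0x1f] = ed fa 4d

D0: mem[0x12..0x19] <- [7f bf 4d ed 97 7c 99 96]
D1: mem[0x04..0x0b] <- [4d ed 97 7c 99 96 96 fa]
D2: mem[0x1d..0x21] <- [7f bf 4d ed 97]
query mem[0x05]=0xed, mem[0x0b]=0xfa, mem[0x1f]=0x4d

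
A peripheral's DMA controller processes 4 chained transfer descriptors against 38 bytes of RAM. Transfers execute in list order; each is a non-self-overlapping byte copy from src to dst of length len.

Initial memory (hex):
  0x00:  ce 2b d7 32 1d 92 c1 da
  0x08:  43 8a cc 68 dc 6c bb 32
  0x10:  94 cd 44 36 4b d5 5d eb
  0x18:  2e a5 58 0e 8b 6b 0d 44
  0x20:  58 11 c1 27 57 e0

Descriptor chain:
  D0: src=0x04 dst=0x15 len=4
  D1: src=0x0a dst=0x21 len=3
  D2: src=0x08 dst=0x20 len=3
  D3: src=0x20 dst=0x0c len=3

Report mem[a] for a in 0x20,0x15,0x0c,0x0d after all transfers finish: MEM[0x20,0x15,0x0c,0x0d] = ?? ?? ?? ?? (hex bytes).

  after D0: wrote 4B at 0x15 = 1d92c1da
  after D1: wrote 3B at 0x21 = cc68dc
  after D2: wrote 3B at 0x20 = 438acc
  after D3: wrote 3B at 0x0c = 438acc
query mem[0x20]=0x43, mem[0x15]=0x1d, mem[0x0c]=0x43, mem[0x0d]=0x8a

MEM[0x20,0x15,0x0c,0x0d] = 43 1d 43 8a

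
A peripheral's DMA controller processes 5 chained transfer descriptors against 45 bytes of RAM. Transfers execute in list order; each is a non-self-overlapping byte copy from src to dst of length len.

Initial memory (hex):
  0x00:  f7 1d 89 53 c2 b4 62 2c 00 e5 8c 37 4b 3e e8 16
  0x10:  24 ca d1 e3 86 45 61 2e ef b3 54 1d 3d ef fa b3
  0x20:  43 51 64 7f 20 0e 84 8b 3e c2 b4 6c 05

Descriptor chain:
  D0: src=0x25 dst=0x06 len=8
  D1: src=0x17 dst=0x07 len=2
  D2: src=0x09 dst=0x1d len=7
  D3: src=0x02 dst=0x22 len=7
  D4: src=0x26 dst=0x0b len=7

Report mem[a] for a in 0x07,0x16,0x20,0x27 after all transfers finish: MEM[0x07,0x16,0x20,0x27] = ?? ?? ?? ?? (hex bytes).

#0 dst[0x06+8] := {0x0e,0x84,0x8b,0x3e,0xc2,0xb4,0x6c,0x05}
#1 dst[0x07+2] := {0x2e,0xef}
#2 dst[0x1d+7] := {0x3e,0xc2,0xb4,0x6c,0x05,0xe8,0x16}
#3 dst[0x22+7] := {0x89,0x53,0xc2,0xb4,0x0e,0x2e,0xef}
#4 dst[0x0b+7] := {0x0e,0x2e,0xef,0xc2,0xb4,0x6c,0x05}
query mem[0x07]=0x2e, mem[0x16]=0x61, mem[0x20]=0x6c, mem[0x27]=0x2e

MEM[0x07,0x16,0x20,0x27] = 2e 61 6c 2e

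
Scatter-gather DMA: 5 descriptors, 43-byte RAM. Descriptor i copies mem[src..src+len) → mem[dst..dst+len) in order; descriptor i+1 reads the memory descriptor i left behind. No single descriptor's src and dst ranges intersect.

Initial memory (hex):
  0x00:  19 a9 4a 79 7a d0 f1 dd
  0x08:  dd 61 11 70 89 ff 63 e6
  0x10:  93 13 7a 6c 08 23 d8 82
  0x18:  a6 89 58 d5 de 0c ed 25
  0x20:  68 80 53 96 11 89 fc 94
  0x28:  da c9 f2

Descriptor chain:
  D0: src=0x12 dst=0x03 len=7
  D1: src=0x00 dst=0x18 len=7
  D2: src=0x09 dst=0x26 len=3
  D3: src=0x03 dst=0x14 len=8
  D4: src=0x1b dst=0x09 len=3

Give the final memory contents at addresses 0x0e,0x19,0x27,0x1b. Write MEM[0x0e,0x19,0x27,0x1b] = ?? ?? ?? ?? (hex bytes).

#0 dst[0x03+7] := {0x7a,0x6c,0x08,0x23,0xd8,0x82,0xa6}
#1 dst[0x18+7] := {0x19,0xa9,0x4a,0x7a,0x6c,0x08,0x23}
#2 dst[0x26+3] := {0xa6,0x11,0x70}
#3 dst[0x14+8] := {0x7a,0x6c,0x08,0x23,0xd8,0x82,0xa6,0x11}
#4 dst[0x09+3] := {0x11,0x6c,0x08}
query mem[0x0e]=0x63, mem[0x19]=0x82, mem[0x27]=0x11, mem[0x1b]=0x11

MEM[0x0e,0x19,0x27,0x1b] = 63 82 11 11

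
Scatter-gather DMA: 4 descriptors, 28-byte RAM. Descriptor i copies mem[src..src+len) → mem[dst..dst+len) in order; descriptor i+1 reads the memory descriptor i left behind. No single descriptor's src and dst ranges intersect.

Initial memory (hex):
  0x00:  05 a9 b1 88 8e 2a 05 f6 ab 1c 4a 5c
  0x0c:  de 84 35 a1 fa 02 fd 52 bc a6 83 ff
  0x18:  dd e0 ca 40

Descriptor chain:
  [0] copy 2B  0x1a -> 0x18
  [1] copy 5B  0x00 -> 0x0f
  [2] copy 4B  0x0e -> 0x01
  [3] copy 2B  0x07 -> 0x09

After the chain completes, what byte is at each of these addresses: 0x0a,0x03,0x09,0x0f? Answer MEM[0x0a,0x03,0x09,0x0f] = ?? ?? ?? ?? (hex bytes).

MEM[0x0a,0x03,0x09,0x0f] = ab a9 f6 05

#0 dst[0x18+2] := {0xca,0x40}
#1 dst[0x0f+5] := {0x05,0xa9,0xb1,0x88,0x8e}
#2 dst[0x01+4] := {0x35,0x05,0xa9,0xb1}
#3 dst[0x09+2] := {0xf6,0xab}
query mem[0x0a]=0xab, mem[0x03]=0xa9, mem[0x09]=0xf6, mem[0x0f]=0x05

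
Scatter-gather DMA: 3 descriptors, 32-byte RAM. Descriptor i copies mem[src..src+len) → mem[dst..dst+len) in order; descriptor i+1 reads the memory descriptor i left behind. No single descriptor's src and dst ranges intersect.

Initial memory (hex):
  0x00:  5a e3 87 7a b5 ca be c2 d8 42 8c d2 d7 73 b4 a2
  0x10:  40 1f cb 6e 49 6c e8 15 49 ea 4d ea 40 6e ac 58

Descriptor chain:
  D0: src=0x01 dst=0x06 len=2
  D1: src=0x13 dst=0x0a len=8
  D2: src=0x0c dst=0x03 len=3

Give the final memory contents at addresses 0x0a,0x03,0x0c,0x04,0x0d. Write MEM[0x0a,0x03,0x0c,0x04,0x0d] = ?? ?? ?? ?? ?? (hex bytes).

MEM[0x0a,0x03,0x0c,0x04,0x0d] = 6e 6c 6c e8 e8

D0: mem[0x06..0x07] <- [e3 87]
D1: mem[0x0a..0x11] <- [6e 49 6c e8 15 49 ea 4d]
D2: mem[0x03..0x05] <- [6c e8 15]
query mem[0x0a]=0x6e, mem[0x03]=0x6c, mem[0x0c]=0x6c, mem[0x04]=0xe8, mem[0x0d]=0xe8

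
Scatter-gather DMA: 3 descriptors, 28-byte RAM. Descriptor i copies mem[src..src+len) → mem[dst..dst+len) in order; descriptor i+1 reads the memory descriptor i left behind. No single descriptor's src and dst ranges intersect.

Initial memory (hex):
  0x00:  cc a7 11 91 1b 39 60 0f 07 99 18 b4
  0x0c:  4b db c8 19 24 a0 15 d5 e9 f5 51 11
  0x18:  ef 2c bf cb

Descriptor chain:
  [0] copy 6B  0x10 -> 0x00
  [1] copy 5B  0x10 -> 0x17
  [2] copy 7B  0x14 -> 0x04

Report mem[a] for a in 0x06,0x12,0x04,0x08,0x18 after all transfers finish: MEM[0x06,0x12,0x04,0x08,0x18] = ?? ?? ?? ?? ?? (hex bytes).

[0] 0x10->0x00 len=6 : 24 a0 15 d5 e9 f5
[1] 0x10->0x17 len=5 : 24 a0 15 d5 e9
[2] 0x14->0x04 len=7 : e9 f5 51 24 a0 15 d5
query mem[0x06]=0x51, mem[0x12]=0x15, mem[0x04]=0xe9, mem[0x08]=0xa0, mem[0x18]=0xa0

MEM[0x06,0x12,0x04,0x08,0x18] = 51 15 e9 a0 a0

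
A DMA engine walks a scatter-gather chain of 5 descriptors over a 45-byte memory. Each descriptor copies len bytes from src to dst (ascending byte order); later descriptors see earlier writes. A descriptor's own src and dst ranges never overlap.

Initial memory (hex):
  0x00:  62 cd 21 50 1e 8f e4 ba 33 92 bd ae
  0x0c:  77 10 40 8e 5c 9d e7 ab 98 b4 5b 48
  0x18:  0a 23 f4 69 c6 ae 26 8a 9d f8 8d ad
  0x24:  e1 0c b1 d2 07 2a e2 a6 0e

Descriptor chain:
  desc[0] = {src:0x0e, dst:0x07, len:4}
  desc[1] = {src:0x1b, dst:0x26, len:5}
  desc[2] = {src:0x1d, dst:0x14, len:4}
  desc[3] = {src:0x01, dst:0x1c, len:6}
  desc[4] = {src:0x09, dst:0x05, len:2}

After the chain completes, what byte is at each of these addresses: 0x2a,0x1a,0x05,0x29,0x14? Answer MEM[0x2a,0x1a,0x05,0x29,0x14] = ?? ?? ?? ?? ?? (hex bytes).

#0 dst[0x07+4] := {0x40,0x8e,0x5c,0x9d}
#1 dst[0x26+5] := {0x69,0xc6,0xae,0x26,0x8a}
#2 dst[0x14+4] := {0xae,0x26,0x8a,0x9d}
#3 dst[0x1c+6] := {0xcd,0x21,0x50,0x1e,0x8f,0xe4}
#4 dst[0x05+2] := {0x5c,0x9d}
query mem[0x2a]=0x8a, mem[0x1a]=0xf4, mem[0x05]=0x5c, mem[0x29]=0x26, mem[0x14]=0xae

MEM[0x2a,0x1a,0x05,0x29,0x14] = 8a f4 5c 26 ae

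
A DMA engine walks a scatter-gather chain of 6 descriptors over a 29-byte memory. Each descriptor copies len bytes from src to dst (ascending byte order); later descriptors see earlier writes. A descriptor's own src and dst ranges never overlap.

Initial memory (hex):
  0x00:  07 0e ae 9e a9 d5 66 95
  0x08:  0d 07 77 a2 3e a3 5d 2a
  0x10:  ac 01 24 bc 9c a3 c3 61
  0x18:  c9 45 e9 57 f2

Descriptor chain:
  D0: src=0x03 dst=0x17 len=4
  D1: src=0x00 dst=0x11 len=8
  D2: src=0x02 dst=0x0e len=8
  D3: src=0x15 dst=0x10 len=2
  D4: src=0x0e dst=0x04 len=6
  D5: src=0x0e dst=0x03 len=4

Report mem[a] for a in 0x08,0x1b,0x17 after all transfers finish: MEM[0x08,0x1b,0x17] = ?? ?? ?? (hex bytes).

MEM[0x08,0x1b,0x17] = 66 57 66

[0] 0x03->0x17 len=4 : 9e a9 d5 66
[1] 0x00->0x11 len=8 : 07 0e ae 9e a9 d5 66 95
[2] 0x02->0x0e len=8 : ae 9e a9 d5 66 95 0d 07
[3] 0x15->0x10 len=2 : 07 d5
[4] 0x0e->0x04 len=6 : ae 9e 07 d5 66 95
[5] 0x0e->0x03 len=4 : ae 9e 07 d5
query mem[0x08]=0x66, mem[0x1b]=0x57, mem[0x17]=0x66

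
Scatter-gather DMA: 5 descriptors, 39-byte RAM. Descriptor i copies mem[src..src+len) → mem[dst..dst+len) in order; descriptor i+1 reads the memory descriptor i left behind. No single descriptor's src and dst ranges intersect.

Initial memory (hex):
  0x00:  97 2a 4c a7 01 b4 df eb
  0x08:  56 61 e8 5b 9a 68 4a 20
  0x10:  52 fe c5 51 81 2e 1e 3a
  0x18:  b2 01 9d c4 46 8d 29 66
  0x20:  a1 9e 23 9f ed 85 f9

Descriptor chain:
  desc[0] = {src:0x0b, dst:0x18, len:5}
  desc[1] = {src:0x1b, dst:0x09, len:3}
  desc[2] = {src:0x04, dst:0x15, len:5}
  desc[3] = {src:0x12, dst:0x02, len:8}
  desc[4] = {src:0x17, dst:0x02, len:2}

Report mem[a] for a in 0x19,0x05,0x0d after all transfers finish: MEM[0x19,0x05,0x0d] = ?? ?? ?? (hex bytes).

MEM[0x19,0x05,0x0d] = 56 01 68

  after D0: wrote 5B at 0x18 = 5b9a684a20
  after D1: wrote 3B at 0x09 = 4a208d
  after D2: wrote 5B at 0x15 = 01b4dfeb56
  after D3: wrote 8B at 0x02 = c5518101b4dfeb56
  after D4: wrote 2B at 0x02 = dfeb
query mem[0x19]=0x56, mem[0x05]=0x01, mem[0x0d]=0x68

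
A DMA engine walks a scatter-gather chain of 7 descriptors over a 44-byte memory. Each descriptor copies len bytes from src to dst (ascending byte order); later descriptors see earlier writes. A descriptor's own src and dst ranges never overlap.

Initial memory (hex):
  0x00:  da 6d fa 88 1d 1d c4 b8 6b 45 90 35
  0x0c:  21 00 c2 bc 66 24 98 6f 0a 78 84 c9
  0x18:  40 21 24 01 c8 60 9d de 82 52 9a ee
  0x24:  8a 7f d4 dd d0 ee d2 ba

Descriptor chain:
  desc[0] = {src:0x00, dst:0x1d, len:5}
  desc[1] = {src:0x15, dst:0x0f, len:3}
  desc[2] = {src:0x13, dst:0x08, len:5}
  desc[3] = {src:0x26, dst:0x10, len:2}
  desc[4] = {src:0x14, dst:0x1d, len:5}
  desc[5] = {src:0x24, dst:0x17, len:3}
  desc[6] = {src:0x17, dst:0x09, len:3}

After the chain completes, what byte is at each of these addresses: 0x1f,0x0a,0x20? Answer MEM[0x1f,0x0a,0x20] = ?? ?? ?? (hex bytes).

D0: mem[0x1d..0x21] <- [da 6d fa 88 1d]
D1: mem[0x0f..0x11] <- [78 84 c9]
D2: mem[0x08..0x0c] <- [6f 0a 78 84 c9]
D3: mem[0x10..0x11] <- [d4 dd]
D4: mem[0x1d..0x21] <- [0a 78 84 c9 40]
D5: mem[0x17..0x19] <- [8a 7f d4]
D6: mem[0x09..0x0b] <- [8a 7f d4]
query mem[0x1f]=0x84, mem[0x0a]=0x7f, mem[0x20]=0xc9

MEM[0x1f,0x0a,0x20] = 84 7f c9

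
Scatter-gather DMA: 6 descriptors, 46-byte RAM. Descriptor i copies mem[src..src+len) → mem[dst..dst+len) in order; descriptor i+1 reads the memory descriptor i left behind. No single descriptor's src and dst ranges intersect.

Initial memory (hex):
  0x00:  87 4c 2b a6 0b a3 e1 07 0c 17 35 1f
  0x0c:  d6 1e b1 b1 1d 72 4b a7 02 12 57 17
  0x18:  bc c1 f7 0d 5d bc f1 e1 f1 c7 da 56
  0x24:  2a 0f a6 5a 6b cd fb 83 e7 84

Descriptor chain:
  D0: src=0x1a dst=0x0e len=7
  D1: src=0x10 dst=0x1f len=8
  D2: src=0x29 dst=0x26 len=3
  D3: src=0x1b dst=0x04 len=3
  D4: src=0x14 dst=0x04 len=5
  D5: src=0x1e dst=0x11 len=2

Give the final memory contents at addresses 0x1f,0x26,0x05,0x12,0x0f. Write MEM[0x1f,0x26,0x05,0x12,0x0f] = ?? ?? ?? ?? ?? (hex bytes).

MEM[0x1f,0x26,0x05,0x12,0x0f] = 5d cd 12 5d 0d

D0: mem[0x0e..0x14] <- [f7 0d 5d bc f1 e1 f1]
D1: mem[0x1f..0x26] <- [5d bc f1 e1 f1 12 57 17]
D2: mem[0x26..0x28] <- [cd fb 83]
D3: mem[0x04..0x06] <- [0d 5d bc]
D4: mem[0x04..0x08] <- [f1 12 57 17 bc]
D5: mem[0x11..0x12] <- [f1 5d]
query mem[0x1f]=0x5d, mem[0x26]=0xcd, mem[0x05]=0x12, mem[0x12]=0x5d, mem[0x0f]=0x0d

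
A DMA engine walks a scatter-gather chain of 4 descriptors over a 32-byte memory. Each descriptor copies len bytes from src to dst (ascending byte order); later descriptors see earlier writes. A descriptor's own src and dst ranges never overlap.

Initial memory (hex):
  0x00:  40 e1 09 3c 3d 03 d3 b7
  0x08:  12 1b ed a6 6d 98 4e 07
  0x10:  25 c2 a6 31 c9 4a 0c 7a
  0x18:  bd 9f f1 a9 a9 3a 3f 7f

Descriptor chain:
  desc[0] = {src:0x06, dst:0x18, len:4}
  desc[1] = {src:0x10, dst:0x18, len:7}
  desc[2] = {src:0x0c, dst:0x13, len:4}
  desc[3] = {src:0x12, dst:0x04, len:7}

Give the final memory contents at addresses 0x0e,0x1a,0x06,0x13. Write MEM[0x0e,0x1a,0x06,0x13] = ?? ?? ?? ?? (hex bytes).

MEM[0x0e,0x1a,0x06,0x13] = 4e a6 98 6d

#0 dst[0x18+4] := {0xd3,0xb7,0x12,0x1b}
#1 dst[0x18+7] := {0x25,0xc2,0xa6,0x31,0xc9,0x4a,0x0c}
#2 dst[0x13+4] := {0x6d,0x98,0x4e,0x07}
#3 dst[0x04+7] := {0xa6,0x6d,0x98,0x4e,0x07,0x7a,0x25}
query mem[0x0e]=0x4e, mem[0x1a]=0xa6, mem[0x06]=0x98, mem[0x13]=0x6d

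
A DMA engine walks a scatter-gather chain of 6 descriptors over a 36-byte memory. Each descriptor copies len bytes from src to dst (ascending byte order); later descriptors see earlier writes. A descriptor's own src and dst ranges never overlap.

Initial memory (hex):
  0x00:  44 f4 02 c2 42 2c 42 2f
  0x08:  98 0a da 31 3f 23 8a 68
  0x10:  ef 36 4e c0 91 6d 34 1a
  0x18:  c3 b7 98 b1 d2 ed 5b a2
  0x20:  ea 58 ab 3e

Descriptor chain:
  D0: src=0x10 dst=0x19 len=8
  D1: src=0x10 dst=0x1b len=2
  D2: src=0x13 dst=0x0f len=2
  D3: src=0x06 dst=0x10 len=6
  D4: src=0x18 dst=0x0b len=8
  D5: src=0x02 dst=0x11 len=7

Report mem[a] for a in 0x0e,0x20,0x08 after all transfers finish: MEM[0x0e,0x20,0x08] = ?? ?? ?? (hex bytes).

  after D0: wrote 8B at 0x19 = ef364ec0916d341a
  after D1: wrote 2B at 0x1b = ef36
  after D2: wrote 2B at 0x0f = c091
  after D3: wrote 6B at 0x10 = 422f980ada31
  after D4: wrote 8B at 0x0b = c3ef36ef36916d34
  after D5: wrote 7B at 0x11 = 02c2422c422f98
query mem[0x0e]=0xef, mem[0x20]=0x1a, mem[0x08]=0x98

MEM[0x0e,0x20,0x08] = ef 1a 98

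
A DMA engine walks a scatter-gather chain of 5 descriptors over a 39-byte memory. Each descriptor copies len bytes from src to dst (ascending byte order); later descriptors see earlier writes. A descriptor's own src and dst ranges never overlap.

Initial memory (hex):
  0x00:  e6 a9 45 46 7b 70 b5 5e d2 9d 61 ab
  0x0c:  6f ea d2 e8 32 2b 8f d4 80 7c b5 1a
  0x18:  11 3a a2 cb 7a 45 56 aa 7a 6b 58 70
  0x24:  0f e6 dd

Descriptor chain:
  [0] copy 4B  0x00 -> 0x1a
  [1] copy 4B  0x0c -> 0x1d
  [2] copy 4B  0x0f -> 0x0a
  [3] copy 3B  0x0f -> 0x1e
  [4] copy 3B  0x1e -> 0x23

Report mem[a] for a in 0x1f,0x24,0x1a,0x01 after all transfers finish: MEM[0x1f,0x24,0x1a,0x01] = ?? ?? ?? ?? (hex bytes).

MEM[0x1f,0x24,0x1a,0x01] = 32 32 e6 a9

  after D0: wrote 4B at 0x1a = e6a94546
  after D1: wrote 4B at 0x1d = 6fead2e8
  after D2: wrote 4B at 0x0a = e8322b8f
  after D3: wrote 3B at 0x1e = e8322b
  after D4: wrote 3B at 0x23 = e8322b
query mem[0x1f]=0x32, mem[0x24]=0x32, mem[0x1a]=0xe6, mem[0x01]=0xa9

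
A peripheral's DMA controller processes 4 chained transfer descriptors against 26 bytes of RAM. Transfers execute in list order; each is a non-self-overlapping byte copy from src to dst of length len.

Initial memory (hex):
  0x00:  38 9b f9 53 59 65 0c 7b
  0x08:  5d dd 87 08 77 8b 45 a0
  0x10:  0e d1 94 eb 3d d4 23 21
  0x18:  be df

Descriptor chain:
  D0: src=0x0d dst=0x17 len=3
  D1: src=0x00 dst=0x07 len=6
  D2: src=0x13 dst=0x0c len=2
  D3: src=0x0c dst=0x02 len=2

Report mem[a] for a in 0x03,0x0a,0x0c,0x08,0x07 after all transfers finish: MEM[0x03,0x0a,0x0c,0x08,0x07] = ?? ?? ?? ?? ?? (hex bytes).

#0 dst[0x17+3] := {0x8b,0x45,0xa0}
#1 dst[0x07+6] := {0x38,0x9b,0xf9,0x53,0x59,0x65}
#2 dst[0x0c+2] := {0xeb,0x3d}
#3 dst[0x02+2] := {0xeb,0x3d}
query mem[0x03]=0x3d, mem[0x0a]=0x53, mem[0x0c]=0xeb, mem[0x08]=0x9b, mem[0x07]=0x38

MEM[0x03,0x0a,0x0c,0x08,0x07] = 3d 53 eb 9b 38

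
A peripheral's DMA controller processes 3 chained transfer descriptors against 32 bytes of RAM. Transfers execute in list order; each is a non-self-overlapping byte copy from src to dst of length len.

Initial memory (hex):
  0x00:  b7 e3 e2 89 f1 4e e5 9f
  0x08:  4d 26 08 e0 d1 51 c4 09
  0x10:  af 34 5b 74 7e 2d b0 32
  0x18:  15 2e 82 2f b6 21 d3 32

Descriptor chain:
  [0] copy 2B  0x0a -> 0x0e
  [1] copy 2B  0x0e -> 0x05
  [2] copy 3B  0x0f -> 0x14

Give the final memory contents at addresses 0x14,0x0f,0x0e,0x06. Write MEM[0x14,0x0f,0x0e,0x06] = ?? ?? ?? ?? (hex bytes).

MEM[0x14,0x0f,0x0e,0x06] = e0 e0 08 e0

#0 dst[0x0e+2] := {0x08,0xe0}
#1 dst[0x05+2] := {0x08,0xe0}
#2 dst[0x14+3] := {0xe0,0xaf,0x34}
query mem[0x14]=0xe0, mem[0x0f]=0xe0, mem[0x0e]=0x08, mem[0x06]=0xe0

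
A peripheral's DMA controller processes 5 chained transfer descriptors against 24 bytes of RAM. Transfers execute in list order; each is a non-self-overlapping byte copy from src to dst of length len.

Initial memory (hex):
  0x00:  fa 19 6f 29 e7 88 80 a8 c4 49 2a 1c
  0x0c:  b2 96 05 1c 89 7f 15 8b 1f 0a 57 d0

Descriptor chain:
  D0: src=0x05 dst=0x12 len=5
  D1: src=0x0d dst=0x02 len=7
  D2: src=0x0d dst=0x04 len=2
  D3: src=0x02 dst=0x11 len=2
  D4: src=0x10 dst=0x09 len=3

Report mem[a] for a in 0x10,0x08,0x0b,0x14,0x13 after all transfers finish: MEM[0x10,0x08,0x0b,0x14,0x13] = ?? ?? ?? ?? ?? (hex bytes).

MEM[0x10,0x08,0x0b,0x14,0x13] = 89 80 05 a8 80

#0 dst[0x12+5] := {0x88,0x80,0xa8,0xc4,0x49}
#1 dst[0x02+7] := {0x96,0x05,0x1c,0x89,0x7f,0x88,0x80}
#2 dst[0x04+2] := {0x96,0x05}
#3 dst[0x11+2] := {0x96,0x05}
#4 dst[0x09+3] := {0x89,0x96,0x05}
query mem[0x10]=0x89, mem[0x08]=0x80, mem[0x0b]=0x05, mem[0x14]=0xa8, mem[0x13]=0x80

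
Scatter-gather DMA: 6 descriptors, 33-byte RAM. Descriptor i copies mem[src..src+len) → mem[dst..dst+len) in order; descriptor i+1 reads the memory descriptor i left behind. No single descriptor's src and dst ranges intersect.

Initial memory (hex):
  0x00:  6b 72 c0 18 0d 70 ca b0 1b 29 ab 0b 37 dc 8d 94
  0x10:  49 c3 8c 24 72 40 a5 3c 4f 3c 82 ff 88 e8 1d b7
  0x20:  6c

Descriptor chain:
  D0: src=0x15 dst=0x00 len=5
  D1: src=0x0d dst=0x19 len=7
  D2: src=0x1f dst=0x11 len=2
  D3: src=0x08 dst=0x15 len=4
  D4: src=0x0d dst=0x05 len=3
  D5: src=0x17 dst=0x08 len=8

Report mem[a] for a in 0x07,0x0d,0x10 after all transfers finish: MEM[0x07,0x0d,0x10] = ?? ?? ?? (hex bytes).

D0: mem[0x00..0x04] <- [40 a5 3c 4f 3c]
D1: mem[0x19..0x1f] <- [dc 8d 94 49 c3 8c 24]
D2: mem[0x11..0x12] <- [24 6c]
D3: mem[0x15..0x18] <- [1b 29 ab 0b]
D4: mem[0x05..0x07] <- [dc 8d 94]
D5: mem[0x08..0x0f] <- [ab 0b dc 8d 94 49 c3 8c]
query mem[0x07]=0x94, mem[0x0d]=0x49, mem[0x10]=0x49

MEM[0x07,0x0d,0x10] = 94 49 49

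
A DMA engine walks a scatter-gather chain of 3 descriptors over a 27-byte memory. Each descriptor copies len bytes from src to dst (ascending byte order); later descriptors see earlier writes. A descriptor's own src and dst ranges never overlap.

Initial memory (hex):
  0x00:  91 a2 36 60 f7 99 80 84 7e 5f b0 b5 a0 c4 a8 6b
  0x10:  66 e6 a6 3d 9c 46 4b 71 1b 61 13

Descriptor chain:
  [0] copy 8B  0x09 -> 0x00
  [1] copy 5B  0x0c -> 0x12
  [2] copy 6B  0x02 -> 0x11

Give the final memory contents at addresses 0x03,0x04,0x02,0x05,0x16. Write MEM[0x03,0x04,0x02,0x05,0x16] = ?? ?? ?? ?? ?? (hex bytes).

[0] 0x09->0x00 len=8 : 5f b0 b5 a0 c4 a8 6b 66
[1] 0x0c->0x12 len=5 : a0 c4 a8 6b 66
[2] 0x02->0x11 len=6 : b5 a0 c4 a8 6b 66
query mem[0x03]=0xa0, mem[0x04]=0xc4, mem[0x02]=0xb5, mem[0x05]=0xa8, mem[0x16]=0x66

MEM[0x03,0x04,0x02,0x05,0x16] = a0 c4 b5 a8 66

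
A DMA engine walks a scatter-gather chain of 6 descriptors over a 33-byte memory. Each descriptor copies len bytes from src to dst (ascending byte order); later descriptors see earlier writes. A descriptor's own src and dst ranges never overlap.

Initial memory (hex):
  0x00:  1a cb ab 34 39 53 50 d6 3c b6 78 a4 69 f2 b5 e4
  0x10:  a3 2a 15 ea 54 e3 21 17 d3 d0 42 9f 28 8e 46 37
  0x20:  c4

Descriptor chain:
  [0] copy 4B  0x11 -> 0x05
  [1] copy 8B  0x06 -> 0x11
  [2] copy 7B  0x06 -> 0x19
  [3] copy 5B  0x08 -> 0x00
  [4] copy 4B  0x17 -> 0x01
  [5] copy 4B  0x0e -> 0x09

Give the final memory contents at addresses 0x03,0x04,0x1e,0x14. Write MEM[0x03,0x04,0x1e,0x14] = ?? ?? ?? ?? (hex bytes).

  after D0: wrote 4B at 0x05 = 2a15ea54
  after D1: wrote 8B at 0x11 = 15ea54b678a469f2
  after D2: wrote 7B at 0x19 = 15ea54b678a469
  after D3: wrote 5B at 0x00 = 54b678a469
  after D4: wrote 4B at 0x01 = 69f215ea
  after D5: wrote 4B at 0x09 = b5e4a315
query mem[0x03]=0x15, mem[0x04]=0xea, mem[0x1e]=0xa4, mem[0x14]=0xb6

MEM[0x03,0x04,0x1e,0x14] = 15 ea a4 b6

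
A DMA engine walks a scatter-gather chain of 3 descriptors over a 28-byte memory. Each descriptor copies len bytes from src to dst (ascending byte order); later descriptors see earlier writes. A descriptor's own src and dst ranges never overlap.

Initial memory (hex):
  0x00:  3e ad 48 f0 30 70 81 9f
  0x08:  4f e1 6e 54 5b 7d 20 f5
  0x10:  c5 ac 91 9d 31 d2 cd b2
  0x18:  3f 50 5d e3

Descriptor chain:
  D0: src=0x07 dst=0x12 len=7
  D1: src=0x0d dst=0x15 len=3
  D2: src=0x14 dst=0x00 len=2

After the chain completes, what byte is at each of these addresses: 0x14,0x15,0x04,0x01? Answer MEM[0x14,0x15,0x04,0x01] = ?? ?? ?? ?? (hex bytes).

D0: mem[0x12..0x18] <- [9f 4f e1 6e 54 5b 7d]
D1: mem[0x15..0x17] <- [7d 20 f5]
D2: mem[0x00..0x01] <- [e1 7d]
query mem[0x14]=0xe1, mem[0x15]=0x7d, mem[0x04]=0x30, mem[0x01]=0x7d

MEM[0x14,0x15,0x04,0x01] = e1 7d 30 7d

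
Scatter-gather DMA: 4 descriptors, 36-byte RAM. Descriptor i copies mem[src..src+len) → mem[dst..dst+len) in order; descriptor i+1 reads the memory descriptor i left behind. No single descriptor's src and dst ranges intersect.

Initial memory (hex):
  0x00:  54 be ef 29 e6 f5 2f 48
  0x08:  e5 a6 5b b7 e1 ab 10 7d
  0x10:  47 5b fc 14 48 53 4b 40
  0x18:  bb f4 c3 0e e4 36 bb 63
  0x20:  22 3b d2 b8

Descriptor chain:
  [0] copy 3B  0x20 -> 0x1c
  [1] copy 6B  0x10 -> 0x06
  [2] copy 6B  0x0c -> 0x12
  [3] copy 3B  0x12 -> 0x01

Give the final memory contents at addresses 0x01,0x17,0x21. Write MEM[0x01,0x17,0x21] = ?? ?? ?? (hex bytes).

MEM[0x01,0x17,0x21] = e1 5b 3b

D0: mem[0x1c..0x1e] <- [22 3b d2]
D1: mem[0x06..0x0b] <- [47 5b fc 14 48 53]
D2: mem[0x12..0x17] <- [e1 ab 10 7d 47 5b]
D3: mem[0x01..0x03] <- [e1 ab 10]
query mem[0x01]=0xe1, mem[0x17]=0x5b, mem[0x21]=0x3b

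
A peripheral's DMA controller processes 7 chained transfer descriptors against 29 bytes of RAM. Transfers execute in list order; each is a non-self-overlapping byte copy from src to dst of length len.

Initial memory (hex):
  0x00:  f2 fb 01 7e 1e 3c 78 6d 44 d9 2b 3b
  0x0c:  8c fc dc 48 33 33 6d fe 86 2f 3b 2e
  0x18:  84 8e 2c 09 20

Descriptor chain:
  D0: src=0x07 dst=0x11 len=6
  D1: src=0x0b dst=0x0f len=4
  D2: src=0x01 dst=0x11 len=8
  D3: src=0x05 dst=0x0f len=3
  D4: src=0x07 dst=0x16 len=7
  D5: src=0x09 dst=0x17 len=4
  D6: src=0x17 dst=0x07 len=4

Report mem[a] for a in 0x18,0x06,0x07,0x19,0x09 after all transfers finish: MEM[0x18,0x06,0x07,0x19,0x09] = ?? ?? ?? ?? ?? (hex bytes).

MEM[0x18,0x06,0x07,0x19,0x09] = 2b 78 d9 3b 3b

  after D0: wrote 6B at 0x11 = 6d44d92b3b8c
  after D1: wrote 4B at 0x0f = 3b8cfcdc
  after D2: wrote 8B at 0x11 = fb017e1e3c786d44
  after D3: wrote 3B at 0x0f = 3c786d
  after D4: wrote 7B at 0x16 = 6d44d92b3b8cfc
  after D5: wrote 4B at 0x17 = d92b3b8c
  after D6: wrote 4B at 0x07 = d92b3b8c
query mem[0x18]=0x2b, mem[0x06]=0x78, mem[0x07]=0xd9, mem[0x19]=0x3b, mem[0x09]=0x3b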